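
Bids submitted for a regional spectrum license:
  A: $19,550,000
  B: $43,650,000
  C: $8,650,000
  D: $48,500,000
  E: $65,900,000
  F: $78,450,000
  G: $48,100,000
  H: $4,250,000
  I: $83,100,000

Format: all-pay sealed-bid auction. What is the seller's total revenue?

Total revenue: $400,150,000

Sorting bids: 83,100,000 (I) > 78,450,000 (F) > 65,900,000 (E) > 48,500,000 (D) > 48,100,000 (G) > 43,650,000 (B) > …
I wins with the top bid; all bids are sunk regardless.
Every bidder forfeits their bid regardless of winning.
Revenue = 19,550,000 + 43,650,000 + 8,650,000 + 48,500,000 + 65,900,000 + 78,450,000 + 48,100,000 + 4,250,000 + 83,100,000 = $400,150,000.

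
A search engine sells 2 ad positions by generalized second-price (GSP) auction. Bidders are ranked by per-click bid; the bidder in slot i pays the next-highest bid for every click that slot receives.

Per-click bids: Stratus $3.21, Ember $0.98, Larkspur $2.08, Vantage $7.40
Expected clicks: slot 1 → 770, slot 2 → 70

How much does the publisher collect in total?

Sorting advertisers: $7.40 (Vantage) > $3.21 (Stratus) > $2.08 (Larkspur) > …
Slot 1: Vantage pays $3.21 × 770 = $2471.70
Slot 2: Stratus pays $2.08 × 70 = $145.60
Total = $2617.30

Total revenue: $2617.30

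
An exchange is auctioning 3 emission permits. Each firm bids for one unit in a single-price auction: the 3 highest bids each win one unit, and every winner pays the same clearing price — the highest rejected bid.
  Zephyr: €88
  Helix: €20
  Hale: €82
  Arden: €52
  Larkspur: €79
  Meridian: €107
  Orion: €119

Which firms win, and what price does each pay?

Orion, Meridian, Zephyr; each pays €82

Bids ranked high→low: 119 (Orion), 107 (Meridian), 88 (Zephyr), 82 (Hale), 79 (Larkspur), …
The 3 highest are Orion, Meridian, Zephyr.
First losing bid is Hale's €82, which sets the uniform price.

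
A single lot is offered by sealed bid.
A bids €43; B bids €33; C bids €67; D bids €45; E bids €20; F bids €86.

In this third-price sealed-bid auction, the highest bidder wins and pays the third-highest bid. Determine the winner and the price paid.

Sorting bids: 86 (F) > 67 (C) > 45 (D) > 43 (A) > 33 (B) > 20 (E)
F wins; payment is bid #3 in the ranking = €45.

F pays €45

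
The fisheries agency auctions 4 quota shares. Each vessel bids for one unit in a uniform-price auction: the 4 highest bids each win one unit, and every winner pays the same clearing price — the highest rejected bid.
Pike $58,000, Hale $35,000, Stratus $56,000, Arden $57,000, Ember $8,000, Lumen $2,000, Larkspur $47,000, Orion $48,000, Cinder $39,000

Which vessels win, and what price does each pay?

Pike, Arden, Stratus, Orion; each pays $47,000

Sorting: 58,000 (Pike), 57,000 (Arden), 56,000 (Stratus), 48,000 (Orion), 47,000 (Larkspur), 39,000 (Cinder), …
Top 4: Pike, Arden, Stratus, Orion.
First losing bid is Larkspur's $47,000, which sets the uniform price.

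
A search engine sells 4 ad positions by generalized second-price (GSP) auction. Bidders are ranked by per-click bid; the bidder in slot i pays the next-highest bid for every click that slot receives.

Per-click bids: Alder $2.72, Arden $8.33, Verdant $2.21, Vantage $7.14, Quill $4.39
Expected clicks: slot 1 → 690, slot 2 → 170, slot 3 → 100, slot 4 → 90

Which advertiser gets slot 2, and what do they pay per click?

Vantage; $4.39 per click

Sorting advertisers: $8.33 (Arden) > $7.14 (Vantage) > $4.39 (Quill) > $2.72 (Alder) > $2.21 (Verdant)
Slot 2 goes to the second-ranked bidder, Vantage, who pays the next bid down: $4.39/click.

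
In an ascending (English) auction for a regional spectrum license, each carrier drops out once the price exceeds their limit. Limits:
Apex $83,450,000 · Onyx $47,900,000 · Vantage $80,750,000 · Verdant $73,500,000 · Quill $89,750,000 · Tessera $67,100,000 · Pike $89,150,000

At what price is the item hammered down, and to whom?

Quill wins at $89,150,000

Limits ranked: 89,750,000 (Quill) > 89,150,000 (Pike) > 83,450,000 (Apex) > 80,750,000 (Vantage) > 73,500,000 (Verdant) > 67,100,000 (Tessera) > …
Bidding ends when Pike exits at $89,150,000; Quill takes it.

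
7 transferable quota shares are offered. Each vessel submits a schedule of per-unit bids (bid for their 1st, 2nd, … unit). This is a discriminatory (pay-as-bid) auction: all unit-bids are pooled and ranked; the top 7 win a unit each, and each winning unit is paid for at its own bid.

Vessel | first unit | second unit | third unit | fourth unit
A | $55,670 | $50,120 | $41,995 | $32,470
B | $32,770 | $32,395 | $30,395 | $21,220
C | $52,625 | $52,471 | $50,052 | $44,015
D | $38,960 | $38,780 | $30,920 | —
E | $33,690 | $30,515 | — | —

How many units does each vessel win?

A 3, C 4

All unit-bids, highest first — top 7: 55,670 (A-1), 52,625 (C-1), 52,471 (C-2), 50,120 (A-2), 50,052 (C-3), 44,015 (C-4), 41,995 (A-3)
Next rejected bid: $38,960 (not a price — pay-as-bid).
Allocation: A 3, C 4.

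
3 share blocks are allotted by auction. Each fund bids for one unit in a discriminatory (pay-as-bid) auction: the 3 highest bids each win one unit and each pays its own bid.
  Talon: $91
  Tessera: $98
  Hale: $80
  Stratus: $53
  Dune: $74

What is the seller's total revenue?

Total revenue: $269

Ordering the bids: 98 (Tessera), 91 (Talon), 80 (Hale), 74 (Dune), 53 (Stratus)
The 3 highest are Tessera, Talon, Hale.
Total revenue = 98 + 91 + 80 = $269.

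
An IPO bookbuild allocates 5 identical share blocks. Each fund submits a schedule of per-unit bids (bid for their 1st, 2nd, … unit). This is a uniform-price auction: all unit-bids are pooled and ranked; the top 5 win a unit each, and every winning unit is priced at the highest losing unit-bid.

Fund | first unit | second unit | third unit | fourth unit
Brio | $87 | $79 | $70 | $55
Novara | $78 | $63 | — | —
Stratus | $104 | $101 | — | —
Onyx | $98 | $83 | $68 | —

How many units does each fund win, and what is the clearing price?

Brio 1, Onyx 2, Stratus 2; clearing price $79

Merging the schedules and taking the best 5: 104 (Stratus-1), 101 (Stratus-2), 98 (Onyx-1), 87 (Brio-1), 83 (Onyx-2)
First bid not allocated: $79.
Allocation: Brio 1, Onyx 2, Stratus 2.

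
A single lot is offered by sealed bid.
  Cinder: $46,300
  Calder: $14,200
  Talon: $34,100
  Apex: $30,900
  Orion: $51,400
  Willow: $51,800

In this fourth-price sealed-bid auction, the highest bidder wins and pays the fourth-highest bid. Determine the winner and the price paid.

Rule: the highest bidder wins and pays the fourth-highest bid.
Bids in order: 51,800 (Willow) > 51,400 (Orion) > 46,300 (Cinder) > 34,100 (Talon) > 30,900 (Apex) > 14,200 (Calder)
Willow wins; payment is bid #4 in the ranking = $34,100.

Willow pays $34,100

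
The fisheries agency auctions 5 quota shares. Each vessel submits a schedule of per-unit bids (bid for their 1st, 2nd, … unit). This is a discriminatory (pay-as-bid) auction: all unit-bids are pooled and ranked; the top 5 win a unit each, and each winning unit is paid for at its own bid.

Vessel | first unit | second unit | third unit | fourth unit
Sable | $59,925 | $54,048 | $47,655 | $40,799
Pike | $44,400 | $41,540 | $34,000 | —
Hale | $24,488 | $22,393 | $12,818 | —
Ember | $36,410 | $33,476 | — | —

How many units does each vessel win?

Pike 2, Sable 3

Merging the schedules and taking the best 5: 59,925 (Sable-1), 54,048 (Sable-2), 47,655 (Sable-3), 44,400 (Pike-1), 41,540 (Pike-2)
Next rejected bid: $40,799 (not a price — pay-as-bid).
Allocation: Pike 2, Sable 3.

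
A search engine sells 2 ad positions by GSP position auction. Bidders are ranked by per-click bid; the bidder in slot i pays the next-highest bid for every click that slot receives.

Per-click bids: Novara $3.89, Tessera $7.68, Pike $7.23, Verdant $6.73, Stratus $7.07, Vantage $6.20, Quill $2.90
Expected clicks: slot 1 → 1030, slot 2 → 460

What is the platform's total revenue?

Total revenue: $10699.10

Ranked by bid: $7.68 (Tessera) > $7.23 (Pike) > $7.07 (Stratus) > …
Slot 1: Tessera pays $7.23 × 1030 = $7446.90
Slot 2: Pike pays $7.07 × 460 = $3252.20
Total = $10699.10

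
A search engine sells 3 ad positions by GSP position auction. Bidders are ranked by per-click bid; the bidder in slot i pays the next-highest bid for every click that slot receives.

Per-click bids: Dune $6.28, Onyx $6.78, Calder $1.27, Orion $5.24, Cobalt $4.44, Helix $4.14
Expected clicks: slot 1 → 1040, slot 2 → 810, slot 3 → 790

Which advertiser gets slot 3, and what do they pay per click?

Per-click bids in order: $6.78 (Onyx) > $6.28 (Dune) > $5.24 (Orion) > $4.44 (Cobalt) > …
Slot 3 goes to the third-ranked bidder, Orion, who pays the next bid down: $4.44/click.

Orion; $4.44 per click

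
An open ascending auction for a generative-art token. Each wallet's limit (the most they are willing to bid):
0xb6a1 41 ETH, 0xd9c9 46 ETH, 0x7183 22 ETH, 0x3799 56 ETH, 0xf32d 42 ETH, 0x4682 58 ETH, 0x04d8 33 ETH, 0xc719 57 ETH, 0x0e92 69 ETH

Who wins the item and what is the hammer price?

Sorting limits: 69 (0x0e92) > 58 (0x4682) > 57 (0xc719) > 56 (0x3799) > 46 (0xd9c9) > 42 (0xf32d) > …
Bidding ends when 0x4682 exits at 58 ETH; 0x0e92 takes it.

0x0e92 wins at 58 ETH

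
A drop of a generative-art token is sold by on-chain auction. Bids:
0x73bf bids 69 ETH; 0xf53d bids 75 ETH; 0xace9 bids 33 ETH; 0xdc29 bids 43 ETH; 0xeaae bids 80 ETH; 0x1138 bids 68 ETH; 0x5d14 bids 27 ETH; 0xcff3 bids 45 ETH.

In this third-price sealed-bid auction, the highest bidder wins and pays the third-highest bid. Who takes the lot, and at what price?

Sorting bids: 80 (0xeaae) > 75 (0xf53d) > 69 (0x73bf) > 68 (0x1138) > 45 (0xcff3) > 43 (0xdc29) > …
0xeaae wins; payment is bid #3 in the ranking = 69 ETH.

0xeaae pays 69 ETH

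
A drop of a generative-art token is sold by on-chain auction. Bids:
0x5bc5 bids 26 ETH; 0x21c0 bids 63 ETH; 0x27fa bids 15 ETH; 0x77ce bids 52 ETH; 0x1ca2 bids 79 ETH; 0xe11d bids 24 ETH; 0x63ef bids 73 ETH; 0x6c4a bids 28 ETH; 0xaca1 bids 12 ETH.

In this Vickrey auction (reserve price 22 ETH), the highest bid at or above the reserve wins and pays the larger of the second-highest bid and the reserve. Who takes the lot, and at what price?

0x1ca2 pays 73 ETH

Bids ranked: 79 (0x1ca2) > 73 (0x63ef) > 63 (0x21c0) > 52 (0x77ce) > 28 (0x6c4a) > 26 (0x5bc5) > …
Highest eligible bid: 0x1ca2 at 79 ETH.
max(second-highest 73 ETH, reserve 22 ETH) = 73 ETH; the reserve does not bind.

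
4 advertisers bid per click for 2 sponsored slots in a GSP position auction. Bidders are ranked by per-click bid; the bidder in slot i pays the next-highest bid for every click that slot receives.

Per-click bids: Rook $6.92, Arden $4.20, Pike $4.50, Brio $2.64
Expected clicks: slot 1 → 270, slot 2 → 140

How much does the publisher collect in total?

Sorting advertisers: $6.92 (Rook) > $4.50 (Pike) > $4.20 (Arden) > …
Slot 1: Rook pays $4.50 × 270 = $1215.00
Slot 2: Pike pays $4.20 × 140 = $588.00
Total = $1803.00

Total revenue: $1803.00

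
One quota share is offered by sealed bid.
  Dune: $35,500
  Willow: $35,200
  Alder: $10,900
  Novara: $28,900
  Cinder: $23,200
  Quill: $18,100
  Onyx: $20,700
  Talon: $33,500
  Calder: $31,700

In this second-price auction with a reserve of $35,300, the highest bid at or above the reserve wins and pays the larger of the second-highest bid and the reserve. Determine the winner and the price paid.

Dune pays $35,300

Bids in order: 35,500 (Dune) > 35,200 (Willow) > 33,500 (Talon) > 31,700 (Calder) > 28,900 (Novara) > 23,200 (Cinder) > …
Dune has the top bid at or above the reserve ($35,500).
max(second-highest $35,200, reserve $35,300) = $35,300.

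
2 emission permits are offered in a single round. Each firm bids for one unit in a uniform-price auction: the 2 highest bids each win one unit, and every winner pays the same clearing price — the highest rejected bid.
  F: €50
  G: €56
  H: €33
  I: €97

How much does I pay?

I pays €50

Sorting: 97 (I), 56 (G), 50 (F), 33 (H)
The 2 highest are I, G.
Highest unsuccessful bid: €50 → clearing price.
I wins → pays €50.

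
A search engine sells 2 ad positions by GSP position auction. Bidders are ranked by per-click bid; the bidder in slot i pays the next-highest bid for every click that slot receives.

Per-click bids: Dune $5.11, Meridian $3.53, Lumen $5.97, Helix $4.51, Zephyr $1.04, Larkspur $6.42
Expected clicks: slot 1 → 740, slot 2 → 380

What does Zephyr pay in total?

Per-click bids in order: $6.42 (Larkspur) > $5.97 (Lumen) > $5.11 (Dune) > …
Zephyr ranks below slot 2 → no slot, pays nothing.

Zephyr pays $0.00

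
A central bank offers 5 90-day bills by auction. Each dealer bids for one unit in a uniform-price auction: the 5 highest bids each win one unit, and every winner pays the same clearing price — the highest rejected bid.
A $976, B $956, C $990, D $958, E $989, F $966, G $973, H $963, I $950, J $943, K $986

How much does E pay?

E pays $966

Ordering the bids: 990 (C), 989 (E), 986 (K), 976 (A), 973 (G), 966 (F), 963 (H), …
Top 5: C, E, K, A, G.
Clearing price = highest rejected bid = $966.
E wins → pays $966.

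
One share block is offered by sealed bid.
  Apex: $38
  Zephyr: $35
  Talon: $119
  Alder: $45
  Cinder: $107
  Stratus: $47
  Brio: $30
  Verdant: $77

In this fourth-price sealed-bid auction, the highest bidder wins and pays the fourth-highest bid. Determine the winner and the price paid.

Talon pays $47

Sorting bids: 119 (Talon) > 107 (Cinder) > 77 (Verdant) > 47 (Stratus) > 45 (Alder) > 38 (Apex) > …
Talon wins; payment is bid #4 in the ranking = $47.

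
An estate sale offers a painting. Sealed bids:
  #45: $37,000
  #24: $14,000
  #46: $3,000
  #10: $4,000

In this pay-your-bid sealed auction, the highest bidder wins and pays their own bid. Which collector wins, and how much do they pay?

Bids in order: 37,000 (#45) > 14,000 (#24) > 4,000 (#10) > 3,000 (#46)
First-price: #45 pays what they bid, $37,000.

#45 pays $37,000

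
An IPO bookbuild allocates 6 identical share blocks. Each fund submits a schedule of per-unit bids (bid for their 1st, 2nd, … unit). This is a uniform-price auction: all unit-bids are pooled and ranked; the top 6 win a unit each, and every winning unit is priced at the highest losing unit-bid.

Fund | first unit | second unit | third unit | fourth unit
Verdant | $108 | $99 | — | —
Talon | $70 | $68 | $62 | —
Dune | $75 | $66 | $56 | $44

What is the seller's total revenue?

All unit-bids, highest first — top 6: 108 (Verdant-1), 99 (Verdant-2), 75 (Dune-1), 70 (Talon-1), 68 (Talon-2), 66 (Dune-2)
Highest rejected unit-bid = $62.
Allocation: Dune 2, Talon 2, Verdant 2. Every unit priced at $62.
Revenue = 6 × 62 = $372.

Total revenue: $372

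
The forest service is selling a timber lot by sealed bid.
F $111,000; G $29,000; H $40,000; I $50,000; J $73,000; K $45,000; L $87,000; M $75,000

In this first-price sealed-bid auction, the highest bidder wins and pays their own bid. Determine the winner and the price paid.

Rule: the highest bidder wins and pays their own bid.
Bids ranked: 111,000 (F) > 87,000 (L) > 75,000 (M) > 73,000 (J) > 50,000 (I) > 45,000 (K) > …
First-price: F pays what they bid, $111,000.

F pays $111,000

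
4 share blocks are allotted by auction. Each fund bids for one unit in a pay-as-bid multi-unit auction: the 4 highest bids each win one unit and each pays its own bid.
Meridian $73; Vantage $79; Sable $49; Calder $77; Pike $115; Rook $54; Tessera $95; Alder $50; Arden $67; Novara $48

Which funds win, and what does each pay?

Bids ranked high→low: 115 (Pike), 95 (Tessera), 79 (Vantage), 77 (Calder), 73 (Meridian), 67 (Arden), …
The 4 highest are Pike, Tessera, Vantage, Calder.
Each winner pays its own bid: Pike $115, Tessera $95, Vantage $79, Calder $77.

Pike $115, Tessera $95, Vantage $79, Calder $77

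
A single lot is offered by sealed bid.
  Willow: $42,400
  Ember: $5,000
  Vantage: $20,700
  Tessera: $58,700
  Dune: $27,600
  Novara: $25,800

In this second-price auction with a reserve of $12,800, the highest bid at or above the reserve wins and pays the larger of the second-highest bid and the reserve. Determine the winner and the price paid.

Rule: the highest bid at or above the reserve wins and pays the larger of the second-highest bid and the reserve.
Sorting bids: 58,700 (Tessera) > 42,400 (Willow) > 27,600 (Dune) > 25,800 (Novara) > 20,700 (Vantage) > 5,000 (Ember)
Tessera has the top bid at or above the reserve ($58,700).
max(second-highest $42,400, reserve $12,800) = $42,400; the reserve does not bind.

Tessera pays $42,400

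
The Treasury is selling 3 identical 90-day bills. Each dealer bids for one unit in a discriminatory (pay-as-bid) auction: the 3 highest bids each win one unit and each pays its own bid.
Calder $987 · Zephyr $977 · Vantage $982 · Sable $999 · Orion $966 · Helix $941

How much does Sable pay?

Bids ranked high→low: 999 (Sable), 987 (Calder), 982 (Vantage), 977 (Zephyr), 966 (Orion), …
Top 3: Sable, Calder, Vantage.
Sable wins → own bid $999.

Sable pays $999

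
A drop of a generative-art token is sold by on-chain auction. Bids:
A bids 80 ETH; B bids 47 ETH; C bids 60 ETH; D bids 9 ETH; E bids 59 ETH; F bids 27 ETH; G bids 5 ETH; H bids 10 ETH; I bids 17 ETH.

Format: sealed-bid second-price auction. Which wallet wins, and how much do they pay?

Bids in order: 80 (A) > 60 (C) > 59 (E) > 47 (B) > 27 (F) > 17 (I) > …
Second-price: A pays C's bid of 60 ETH.

A pays 60 ETH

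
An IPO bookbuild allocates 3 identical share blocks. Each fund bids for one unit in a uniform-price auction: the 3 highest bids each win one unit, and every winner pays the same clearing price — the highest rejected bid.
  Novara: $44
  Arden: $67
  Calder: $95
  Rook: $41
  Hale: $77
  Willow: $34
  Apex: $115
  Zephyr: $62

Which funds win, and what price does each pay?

Apex, Calder, Hale; each pays $67

Bids ranked high→low: 115 (Apex), 95 (Calder), 77 (Hale), 67 (Arden), 62 (Zephyr), …
Winners (3 units): Apex, Calder, Hale.
Highest unsuccessful bid: $67 → clearing price.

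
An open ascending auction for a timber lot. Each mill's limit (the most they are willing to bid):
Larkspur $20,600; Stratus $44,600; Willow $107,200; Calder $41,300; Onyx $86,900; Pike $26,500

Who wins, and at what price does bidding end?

Open ascending-bid auction: the price rises until one bidder remains; the winner pays the price at which the last rival dropped out.
Sorting limits: 107,200 (Willow) > 86,900 (Onyx) > 44,600 (Stratus) > 41,300 (Calder) > 26,500 (Pike) > 20,600 (Larkspur)
Once the price passes $86,900, only Willow is left; the hammer falls at Onyx's limit of $86,900.

Willow wins at $86,900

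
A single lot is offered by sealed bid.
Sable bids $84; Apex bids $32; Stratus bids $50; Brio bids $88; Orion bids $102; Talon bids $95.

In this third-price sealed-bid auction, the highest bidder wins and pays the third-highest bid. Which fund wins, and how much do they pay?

Orion pays $88

Bids in order: 102 (Orion) > 95 (Talon) > 88 (Brio) > 84 (Sable) > 50 (Stratus) > 32 (Apex)
Orion is highest; pays the third-highest bid, $88.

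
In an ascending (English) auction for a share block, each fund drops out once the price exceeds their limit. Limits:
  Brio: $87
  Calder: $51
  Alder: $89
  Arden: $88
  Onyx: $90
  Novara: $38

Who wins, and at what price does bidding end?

Limits ranked: 90 (Onyx) > 89 (Alder) > 88 (Arden) > 87 (Brio) > 51 (Calder) > 38 (Novara)
Alder is the last rival to drop out, at $89; Onyx remains and wins at that price.

Onyx wins at $89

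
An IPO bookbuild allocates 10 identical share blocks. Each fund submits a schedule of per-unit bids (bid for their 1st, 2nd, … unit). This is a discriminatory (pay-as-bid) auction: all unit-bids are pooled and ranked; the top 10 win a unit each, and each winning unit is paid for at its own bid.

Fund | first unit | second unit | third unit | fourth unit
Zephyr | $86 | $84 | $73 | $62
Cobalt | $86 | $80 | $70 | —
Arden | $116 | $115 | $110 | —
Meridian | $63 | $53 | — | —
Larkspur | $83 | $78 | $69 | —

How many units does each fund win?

All unit-bids, highest first — top 10: 116 (Arden-1), 115 (Arden-2), 110 (Arden-3), 86 (Zephyr-1), 86 (Cobalt-1), 84 (Zephyr-2), 83 (Larkspur-1), 80 (Cobalt-2), 78 (Larkspur-2), 73 (Zephyr-3)
Next rejected bid: $70 (not a price — pay-as-bid).
Allocation: Arden 3, Cobalt 2, Larkspur 2, Zephyr 3.

Arden 3, Cobalt 2, Larkspur 2, Zephyr 3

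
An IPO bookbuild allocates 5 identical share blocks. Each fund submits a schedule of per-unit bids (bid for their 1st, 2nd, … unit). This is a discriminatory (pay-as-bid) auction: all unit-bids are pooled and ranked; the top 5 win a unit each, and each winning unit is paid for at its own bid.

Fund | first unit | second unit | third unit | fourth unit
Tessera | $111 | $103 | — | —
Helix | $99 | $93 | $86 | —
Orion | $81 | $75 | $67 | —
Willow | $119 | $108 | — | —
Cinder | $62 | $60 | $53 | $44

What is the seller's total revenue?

Total revenue: $540

All unit-bids, highest first — top 5: 119 (Willow-1), 111 (Tessera-1), 108 (Willow-2), 103 (Tessera-2), 99 (Helix-1)
Next rejected bid: $93 (not a price — pay-as-bid).
Each winning unit pays its own bid.
Revenue = 119 + 111 + 108 + 103 + 99 = $540.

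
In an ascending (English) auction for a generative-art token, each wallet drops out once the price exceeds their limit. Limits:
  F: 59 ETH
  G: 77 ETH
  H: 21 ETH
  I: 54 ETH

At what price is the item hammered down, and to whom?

G wins at 59 ETH

Limits ranked: 77 (G) > 59 (F) > 54 (I) > 21 (H)
F is the last rival to drop out, at 59 ETH; G remains and wins at that price.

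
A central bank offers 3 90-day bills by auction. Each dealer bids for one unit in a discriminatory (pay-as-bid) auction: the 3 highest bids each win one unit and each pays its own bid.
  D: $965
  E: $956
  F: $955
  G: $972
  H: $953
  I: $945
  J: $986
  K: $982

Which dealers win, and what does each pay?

J $986, K $982, G $972

Ordering the bids: 986 (J), 982 (K), 972 (G), 965 (D), 956 (E), …
Top 3: J, K, G.
Each winner pays its own bid: J $986, K $982, G $972.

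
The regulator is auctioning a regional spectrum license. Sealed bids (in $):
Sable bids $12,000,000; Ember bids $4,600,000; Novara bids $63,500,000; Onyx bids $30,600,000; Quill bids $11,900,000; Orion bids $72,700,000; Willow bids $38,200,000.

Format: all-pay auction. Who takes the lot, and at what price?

All-pay auction: the highest bidder wins the item, but every bidder pays their own bid.
Bids in order: 72,700,000 (Orion) > 63,500,000 (Novara) > 38,200,000 (Willow) > 30,600,000 (Onyx) > 12,000,000 (Sable) > 11,900,000 (Quill) > …
Orion is highest and takes the item; every bidder forfeits their bid.

Orion pays $72,700,000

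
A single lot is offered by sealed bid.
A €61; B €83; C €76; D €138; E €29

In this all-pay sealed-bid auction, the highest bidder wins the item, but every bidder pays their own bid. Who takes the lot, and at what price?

Bids ranked: 138 (D) > 83 (B) > 76 (C) > 61 (A) > 29 (E)
D wins with the top bid; all bids are sunk regardless.

D pays €138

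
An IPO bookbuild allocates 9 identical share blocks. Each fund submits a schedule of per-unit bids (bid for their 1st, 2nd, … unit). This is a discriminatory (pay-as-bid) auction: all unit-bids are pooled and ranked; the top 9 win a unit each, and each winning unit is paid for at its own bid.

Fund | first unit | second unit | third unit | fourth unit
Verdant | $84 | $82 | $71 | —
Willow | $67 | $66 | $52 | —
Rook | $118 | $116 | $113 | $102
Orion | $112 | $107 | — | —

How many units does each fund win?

Orion 2, Rook 4, Verdant 3

Merging the schedules and taking the best 9: 118 (Rook-1), 116 (Rook-2), 113 (Rook-3), 112 (Orion-1), 107 (Orion-2), 102 (Rook-4), 84 (Verdant-1), 82 (Verdant-2), 71 (Verdant-3)
Next rejected bid: $67 (not a price — pay-as-bid).
Allocation: Orion 2, Rook 4, Verdant 3.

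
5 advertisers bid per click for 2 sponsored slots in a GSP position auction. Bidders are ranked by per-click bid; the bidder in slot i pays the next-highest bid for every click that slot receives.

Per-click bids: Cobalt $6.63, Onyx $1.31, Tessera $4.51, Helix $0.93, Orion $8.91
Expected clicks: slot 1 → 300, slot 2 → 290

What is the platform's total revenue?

Total revenue: $3296.90

Per-click bids in order: $8.91 (Orion) > $6.63 (Cobalt) > $4.51 (Tessera) > …
Slot 1: Orion pays $6.63 × 300 = $1989.00
Slot 2: Cobalt pays $4.51 × 290 = $1307.90
Total = $3296.90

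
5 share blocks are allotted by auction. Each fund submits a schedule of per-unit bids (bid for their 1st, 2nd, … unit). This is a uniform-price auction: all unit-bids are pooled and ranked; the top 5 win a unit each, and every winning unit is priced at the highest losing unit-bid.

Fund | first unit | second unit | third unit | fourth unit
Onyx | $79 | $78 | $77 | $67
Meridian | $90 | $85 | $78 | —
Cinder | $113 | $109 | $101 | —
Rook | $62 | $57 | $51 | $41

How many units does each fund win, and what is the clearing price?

Merging the schedules and taking the best 5: 113 (Cinder-1), 109 (Cinder-2), 101 (Cinder-3), 90 (Meridian-1), 85 (Meridian-2)
The (k+1)-th unit-bid is $79.
Allocation: Cinder 3, Meridian 2.

Cinder 3, Meridian 2; clearing price $79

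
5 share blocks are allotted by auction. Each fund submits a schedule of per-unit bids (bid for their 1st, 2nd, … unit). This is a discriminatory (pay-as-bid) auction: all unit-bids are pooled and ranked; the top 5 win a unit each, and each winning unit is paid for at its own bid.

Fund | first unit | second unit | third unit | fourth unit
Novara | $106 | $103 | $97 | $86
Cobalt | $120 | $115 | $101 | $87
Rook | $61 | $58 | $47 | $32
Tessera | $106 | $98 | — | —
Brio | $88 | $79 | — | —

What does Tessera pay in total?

All unit-bids, highest first — top 5: 120 (Cobalt-1), 115 (Cobalt-2), 106 (Novara-1), 106 (Tessera-1), 103 (Novara-2)
Next rejected bid: $101 (not a price — pay-as-bid).
Tessera's winning unit-bids: 106 = $106.

Tessera pays $106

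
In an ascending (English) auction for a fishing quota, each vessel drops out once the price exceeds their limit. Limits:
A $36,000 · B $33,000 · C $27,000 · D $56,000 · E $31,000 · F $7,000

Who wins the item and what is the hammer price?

Sorting limits: 56,000 (D) > 36,000 (A) > 33,000 (B) > 31,000 (E) > 27,000 (C) > 7,000 (F)
Once the price passes $36,000, only D is left; the hammer falls at A's limit of $36,000.

D wins at $36,000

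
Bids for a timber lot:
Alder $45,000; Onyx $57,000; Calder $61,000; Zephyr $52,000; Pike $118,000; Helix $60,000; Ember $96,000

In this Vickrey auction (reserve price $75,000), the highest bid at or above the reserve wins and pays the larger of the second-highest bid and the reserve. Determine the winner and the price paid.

Pike pays $96,000

Sorting bids: 118,000 (Pike) > 96,000 (Ember) > 61,000 (Calder) > 60,000 (Helix) > 57,000 (Onyx) > 52,000 (Zephyr) > …
Highest eligible bid: Pike at $118,000.
Second-highest bid $96,000 exceeds the reserve $75,000 → payment $96,000.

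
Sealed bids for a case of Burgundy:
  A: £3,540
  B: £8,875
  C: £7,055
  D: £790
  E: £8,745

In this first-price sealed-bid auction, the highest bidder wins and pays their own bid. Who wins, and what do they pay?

First-price sealed-bid auction: the highest bidder wins and pays their own bid.
Bids ranked: 8,875 (B) > 8,745 (E) > 7,055 (C) > 3,540 (A) > 790 (D)
B has the highest bid and pays exactly that: £8,875.

B pays £8,875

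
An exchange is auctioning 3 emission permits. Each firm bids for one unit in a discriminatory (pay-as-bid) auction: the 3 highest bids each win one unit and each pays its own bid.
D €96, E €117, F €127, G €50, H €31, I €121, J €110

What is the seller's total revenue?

Total revenue: €365

Ordering the bids: 127 (F), 121 (I), 117 (E), 110 (J), 96 (D), …
The 3 highest are F, I, E.
Total revenue = 127 + 121 + 117 = €365.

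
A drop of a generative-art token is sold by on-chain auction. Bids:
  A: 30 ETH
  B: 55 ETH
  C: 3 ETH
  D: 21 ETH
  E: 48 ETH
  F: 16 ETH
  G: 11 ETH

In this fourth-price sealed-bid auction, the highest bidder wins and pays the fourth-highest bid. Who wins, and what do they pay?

Bids in order: 55 (B) > 48 (E) > 30 (A) > 21 (D) > 16 (F) > 11 (G) > …
B is highest; pays the fourth-highest bid, 21 ETH.

B pays 21 ETH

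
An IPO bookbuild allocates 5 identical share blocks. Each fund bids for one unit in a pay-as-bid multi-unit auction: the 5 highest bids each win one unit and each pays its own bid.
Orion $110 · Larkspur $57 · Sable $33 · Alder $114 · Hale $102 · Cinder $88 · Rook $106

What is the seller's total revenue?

Total revenue: $520

Sorting: 114 (Alder), 110 (Orion), 106 (Rook), 102 (Hale), 88 (Cinder), 57 (Larkspur), 33 (Sable)
Top 5: Alder, Orion, Rook, Hale, Cinder.
Total revenue = 114 + 110 + 106 + 102 + 88 = $520.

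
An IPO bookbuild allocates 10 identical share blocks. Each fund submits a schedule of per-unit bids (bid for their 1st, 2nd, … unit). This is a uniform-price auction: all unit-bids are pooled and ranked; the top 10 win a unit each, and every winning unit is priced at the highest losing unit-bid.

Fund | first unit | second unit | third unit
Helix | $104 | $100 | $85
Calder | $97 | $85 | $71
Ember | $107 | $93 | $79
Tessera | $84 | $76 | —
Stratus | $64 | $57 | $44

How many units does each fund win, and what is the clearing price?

Calder 2, Ember 3, Helix 3, Tessera 2; clearing price $71

Pooled unit-bids ranked (top 10): 107 (Ember-1), 104 (Helix-1), 100 (Helix-2), 97 (Calder-1), 93 (Ember-2), 85 (Helix-3), 85 (Calder-2), 84 (Tessera-1), 79 (Ember-3), 76 (Tessera-2)
The (k+1)-th unit-bid is $71.
Allocation: Calder 2, Ember 3, Helix 3, Tessera 2.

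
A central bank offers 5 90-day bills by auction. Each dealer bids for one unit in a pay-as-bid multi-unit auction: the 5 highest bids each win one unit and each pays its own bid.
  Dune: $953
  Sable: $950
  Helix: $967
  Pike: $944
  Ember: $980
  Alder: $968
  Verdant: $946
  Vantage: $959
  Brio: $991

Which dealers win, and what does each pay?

Brio $991, Ember $980, Alder $968, Helix $967, Vantage $959

Bids ranked high→low: 991 (Brio), 980 (Ember), 968 (Alder), 967 (Helix), 959 (Vantage), 953 (Dune), 950 (Sable), …
The 5 highest are Brio, Ember, Alder, Helix, Vantage.
Each winner pays its own bid: Brio $991, Ember $980, Alder $968, Helix $967, Vantage $959.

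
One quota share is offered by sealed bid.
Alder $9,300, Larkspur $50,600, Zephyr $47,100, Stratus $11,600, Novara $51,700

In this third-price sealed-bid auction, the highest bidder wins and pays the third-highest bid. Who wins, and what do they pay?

Novara pays $47,100

Sorting bids: 51,700 (Novara) > 50,600 (Larkspur) > 47,100 (Zephyr) > 11,600 (Stratus) > 9,300 (Alder)
Novara wins; payment is bid #3 in the ranking = $47,100.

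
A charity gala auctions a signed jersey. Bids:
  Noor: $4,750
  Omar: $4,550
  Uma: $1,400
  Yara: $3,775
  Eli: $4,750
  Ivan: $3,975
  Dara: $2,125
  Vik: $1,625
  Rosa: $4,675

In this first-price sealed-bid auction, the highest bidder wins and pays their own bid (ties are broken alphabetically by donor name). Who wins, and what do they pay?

Sorting bids: 4,750 (Eli) > 4,750 (Noor) > 4,675 (Rosa) > 4,550 (Omar) > 3,975 (Ivan) > 3,775 (Yara) > …
Tie at $4,750 → Eli wins by tie-break.
Eli is highest → pays own bid, $4,750.

Eli pays $4,750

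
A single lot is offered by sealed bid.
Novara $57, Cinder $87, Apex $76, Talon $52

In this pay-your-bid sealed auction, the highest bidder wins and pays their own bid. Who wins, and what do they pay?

Cinder pays $87

Sorting bids: 87 (Cinder) > 76 (Apex) > 57 (Novara) > 52 (Talon)
Cinder has the highest bid and pays exactly that: $87.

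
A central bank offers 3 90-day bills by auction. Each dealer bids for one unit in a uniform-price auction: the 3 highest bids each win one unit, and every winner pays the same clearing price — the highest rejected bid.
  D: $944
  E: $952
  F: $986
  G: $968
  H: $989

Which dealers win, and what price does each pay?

Sorting: 989 (H), 986 (F), 968 (G), 952 (E), 944 (D)
The 3 highest are H, F, G.
Highest unsuccessful bid: $952 → clearing price.

H, F, G; each pays $952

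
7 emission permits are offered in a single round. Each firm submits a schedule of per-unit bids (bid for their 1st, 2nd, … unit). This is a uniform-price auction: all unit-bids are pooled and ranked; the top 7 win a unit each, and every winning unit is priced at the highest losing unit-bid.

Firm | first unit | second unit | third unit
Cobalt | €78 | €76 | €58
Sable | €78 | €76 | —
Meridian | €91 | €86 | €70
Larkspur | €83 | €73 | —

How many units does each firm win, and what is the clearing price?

Cobalt 2, Larkspur 1, Meridian 2, Sable 2; clearing price €73

Merging the schedules and taking the best 7: 91 (Meridian-1), 86 (Meridian-2), 83 (Larkspur-1), 78 (Cobalt-1), 78 (Sable-1), 76 (Cobalt-2), 76 (Sable-2)
The (k+1)-th unit-bid is €73.
Allocation: Cobalt 2, Larkspur 1, Meridian 2, Sable 2.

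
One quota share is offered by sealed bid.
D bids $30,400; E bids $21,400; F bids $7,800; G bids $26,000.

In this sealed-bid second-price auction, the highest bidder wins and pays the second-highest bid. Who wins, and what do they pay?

D pays $26,000

Bids ranked: 30,400 (D) > 26,000 (G) > 21,400 (E) > 7,800 (F)
D wins with the highest bid; price is set by the runner-up at $26,000.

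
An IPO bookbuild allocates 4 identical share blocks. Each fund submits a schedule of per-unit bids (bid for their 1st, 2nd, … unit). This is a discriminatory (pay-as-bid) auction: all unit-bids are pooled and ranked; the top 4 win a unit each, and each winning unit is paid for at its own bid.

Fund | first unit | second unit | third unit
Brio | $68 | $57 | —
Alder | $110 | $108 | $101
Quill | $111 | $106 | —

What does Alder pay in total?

Pooled unit-bids ranked (top 4): 111 (Quill-1), 110 (Alder-1), 108 (Alder-2), 106 (Quill-2)
Next rejected bid: $101 (not a price — pay-as-bid).
Alder's winning unit-bids: 110 + 108 = $218.

Alder pays $218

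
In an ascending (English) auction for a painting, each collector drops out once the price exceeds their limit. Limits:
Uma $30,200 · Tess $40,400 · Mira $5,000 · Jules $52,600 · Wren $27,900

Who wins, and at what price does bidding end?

Sorting limits: 52,600 (Jules) > 40,400 (Tess) > 30,200 (Uma) > 27,900 (Wren) > 5,000 (Mira)
Bidding ends when Tess exits at $40,400; Jules takes it.

Jules wins at $40,400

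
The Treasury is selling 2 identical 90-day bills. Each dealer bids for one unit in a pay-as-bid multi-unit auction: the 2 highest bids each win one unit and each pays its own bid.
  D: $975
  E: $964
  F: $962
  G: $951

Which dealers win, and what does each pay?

D $975, E $964

Sorting: 975 (D), 964 (E), 962 (F), 951 (G)
The 2 highest are D, E.
Each winner pays its own bid: D $975, E $964.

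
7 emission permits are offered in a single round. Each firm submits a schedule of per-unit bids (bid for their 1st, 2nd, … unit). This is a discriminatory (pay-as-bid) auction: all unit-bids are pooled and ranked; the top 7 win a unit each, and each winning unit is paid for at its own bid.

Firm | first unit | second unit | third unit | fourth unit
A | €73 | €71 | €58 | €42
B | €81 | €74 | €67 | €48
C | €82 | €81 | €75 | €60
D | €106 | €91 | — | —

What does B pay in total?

Merging the schedules and taking the best 7: 106 (D-1), 91 (D-2), 82 (C-1), 81 (B-1), 81 (C-2), 75 (C-3), 74 (B-2)
Next rejected bid: €73 (not a price — pay-as-bid).
B's winning unit-bids: 81 + 74 = €155.

B pays €155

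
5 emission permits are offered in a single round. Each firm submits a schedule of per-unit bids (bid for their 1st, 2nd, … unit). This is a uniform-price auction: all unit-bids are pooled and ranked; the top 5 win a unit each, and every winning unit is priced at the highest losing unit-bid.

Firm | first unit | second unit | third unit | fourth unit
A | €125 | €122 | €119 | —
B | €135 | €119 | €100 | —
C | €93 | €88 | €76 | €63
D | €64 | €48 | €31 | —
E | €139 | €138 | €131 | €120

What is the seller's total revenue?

Pooled unit-bids ranked (top 5): 139 (E-1), 138 (E-2), 135 (B-1), 131 (E-3), 125 (A-1)
First bid not allocated: €122.
Allocation: A 1, B 1, E 3. Every unit priced at €122.
Revenue = 5 × 122 = €610.

Total revenue: €610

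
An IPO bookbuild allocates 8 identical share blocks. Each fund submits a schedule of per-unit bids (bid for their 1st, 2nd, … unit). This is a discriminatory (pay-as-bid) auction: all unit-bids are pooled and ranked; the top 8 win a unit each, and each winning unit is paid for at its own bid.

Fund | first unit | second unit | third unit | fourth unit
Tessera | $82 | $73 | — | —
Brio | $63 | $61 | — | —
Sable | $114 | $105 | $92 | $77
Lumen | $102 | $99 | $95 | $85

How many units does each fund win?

Lumen 4, Sable 3, Tessera 1

Merging the schedules and taking the best 8: 114 (Sable-1), 105 (Sable-2), 102 (Lumen-1), 99 (Lumen-2), 95 (Lumen-3), 92 (Sable-3), 85 (Lumen-4), 82 (Tessera-1)
Next rejected bid: $77 (not a price — pay-as-bid).
Allocation: Lumen 4, Sable 3, Tessera 1.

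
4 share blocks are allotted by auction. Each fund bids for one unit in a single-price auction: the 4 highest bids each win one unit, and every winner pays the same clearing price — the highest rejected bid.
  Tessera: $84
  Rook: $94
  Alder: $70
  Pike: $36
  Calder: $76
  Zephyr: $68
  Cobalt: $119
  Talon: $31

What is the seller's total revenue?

Total revenue: $280

Sorting: 119 (Cobalt), 94 (Rook), 84 (Tessera), 76 (Calder), 70 (Alder), 68 (Zephyr), …
Winners (4 units): Cobalt, Rook, Tessera, Calder.
First losing bid is Alder's $70, which sets the uniform price.
Total revenue = 4 × $70 = $280.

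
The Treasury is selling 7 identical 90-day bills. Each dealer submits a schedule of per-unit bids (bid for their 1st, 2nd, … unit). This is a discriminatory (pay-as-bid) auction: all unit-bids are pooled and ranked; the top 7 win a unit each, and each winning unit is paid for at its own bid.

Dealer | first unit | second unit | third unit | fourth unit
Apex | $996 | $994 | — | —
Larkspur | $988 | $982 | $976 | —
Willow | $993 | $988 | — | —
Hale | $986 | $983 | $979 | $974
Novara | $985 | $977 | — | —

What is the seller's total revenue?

Pooled unit-bids ranked (top 7): 996 (Apex-1), 994 (Apex-2), 993 (Willow-1), 988 (Larkspur-1), 988 (Willow-2), 986 (Hale-1), 985 (Novara-1)
Next rejected bid: $983 (not a price — pay-as-bid).
Each winning unit pays its own bid.
Revenue = 996 + 994 + 993 + 988 + 988 + 986 + 985 = $6,930.

Total revenue: $6,930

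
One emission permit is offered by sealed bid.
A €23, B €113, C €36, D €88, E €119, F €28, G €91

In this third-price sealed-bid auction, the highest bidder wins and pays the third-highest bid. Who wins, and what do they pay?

Rule: the highest bidder wins and pays the third-highest bid.
Sorting bids: 119 (E) > 113 (B) > 91 (G) > 88 (D) > 36 (C) > 28 (F) > …
E wins; payment is bid #3 in the ranking = €91.

E pays €91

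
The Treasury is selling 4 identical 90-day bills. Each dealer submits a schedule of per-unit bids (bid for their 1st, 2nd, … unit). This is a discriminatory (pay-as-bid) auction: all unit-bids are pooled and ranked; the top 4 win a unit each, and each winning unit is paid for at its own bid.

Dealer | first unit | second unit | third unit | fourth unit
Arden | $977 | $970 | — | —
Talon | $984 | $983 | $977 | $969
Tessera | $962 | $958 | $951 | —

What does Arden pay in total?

Arden pays $977

Pooled unit-bids ranked (top 4): 984 (Talon-1), 983 (Talon-2), 977 (Arden-1), 977 (Talon-3)
Next rejected bid: $970 (not a price — pay-as-bid).
Arden's winning unit-bids: 977 = $977.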